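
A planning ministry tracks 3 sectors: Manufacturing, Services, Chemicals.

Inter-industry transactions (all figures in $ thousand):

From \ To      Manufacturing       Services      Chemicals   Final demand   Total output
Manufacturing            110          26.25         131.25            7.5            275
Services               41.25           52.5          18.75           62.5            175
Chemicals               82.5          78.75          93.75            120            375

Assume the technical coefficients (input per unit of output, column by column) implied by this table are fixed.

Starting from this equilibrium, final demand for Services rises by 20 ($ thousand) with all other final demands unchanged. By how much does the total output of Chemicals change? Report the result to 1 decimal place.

Technical coefficients a_ij = z_ij / X_j:
  a_11 = 110/275 = 0.40, a_21 = 41.25/275 = 0.15, a_31 = 82.5/275 = 0.30
  a_12 = 26.25/175 = 0.15, a_22 = 52.5/175 = 0.30, a_32 = 78.75/175 = 0.45
  a_13 = 131.25/375 = 0.35, a_23 = 18.75/375 = 0.05, a_33 = 93.75/375 = 0.25
I − A =
  [   0.60    -0.15    -0.35]
  [  -0.15     0.70    -0.05]
  [  -0.30    -0.45     0.75]
Cofactors of I−A, C_ij = (−1)^(i+j)·(minor ij) (rows/columns in the sector order above):
  C_11 = (0.70)(0.75) − (-0.05)(-0.45) = 0.5025
  C_12 = −[(-0.15)(0.75) − (-0.05)(-0.30)] = 0.1275
  C_13 = (-0.15)(-0.45) − (0.70)(-0.30) = 0.2775
  C_21 = −[(-0.15)(0.75) − (-0.35)(-0.45)] = 0.2700
  C_22 = (0.60)(0.75) − (-0.35)(-0.30) = 0.3450
  C_23 = −[(0.60)(-0.45) − (-0.15)(-0.30)] = 0.3150
  C_31 = (-0.15)(-0.05) − (-0.35)(0.70) = 0.2525
  C_32 = −[(0.60)(-0.05) − (-0.35)(-0.15)] = 0.0825
  C_33 = (0.60)(0.70) − (-0.15)(-0.15) = 0.3975
det(I−A) = Σ_j (I−A)_1j·C_1j = (0.60)(0.5025) + (-0.15)(0.1275) + (-0.35)(0.2775) = 0.18525
adj(I−A) = Cᵀ =
  [ 0.5025   0.2700   0.2525]
  [ 0.1275   0.3450   0.0825]
  [ 0.2775   0.3150   0.3975]
(I − A)⁻¹ = adj(I−A) / det(I−A) ≈
  [   2.7126     1.4575     1.3630]
  [   0.6883     1.8623     0.4453]
  [   1.4980     1.7004     2.1457]
Δx = (I − A)⁻¹ Δd with Δd having +20 in the Services component and 0 elsewhere.
So Δx_3 = L_32 · (+20), where L_32 = adj(I−A)_32 / det(I−A) = 0.3150 / 0.18525.
Δx_3 = 0.3150 × (+20) / 0.18525 = 6.30 / 0.18525 ≈ 34.0.

Δx_3 = 34.0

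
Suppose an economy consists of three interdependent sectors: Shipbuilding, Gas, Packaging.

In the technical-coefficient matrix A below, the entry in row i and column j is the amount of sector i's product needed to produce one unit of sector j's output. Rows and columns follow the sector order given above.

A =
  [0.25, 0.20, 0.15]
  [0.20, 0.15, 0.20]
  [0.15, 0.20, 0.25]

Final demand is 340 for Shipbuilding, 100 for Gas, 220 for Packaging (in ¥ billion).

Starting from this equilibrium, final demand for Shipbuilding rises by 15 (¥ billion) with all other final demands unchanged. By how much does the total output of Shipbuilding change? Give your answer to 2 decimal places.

Δx_1 = 23.16

I − A =
  [   0.75    -0.20    -0.15]
  [  -0.20     0.85    -0.20]
  [  -0.15    -0.20     0.75]
Cofactors of I−A, C_ij = (−1)^(i+j)·(minor ij) (rows/columns in the sector order above):
  C_11 = (0.85)(0.75) − (-0.20)(-0.20) = 0.5975
  C_12 = −[(-0.20)(0.75) − (-0.20)(-0.15)] = 0.1800
  C_13 = (-0.20)(-0.20) − (0.85)(-0.15) = 0.1675
  C_21 = −[(-0.20)(0.75) − (-0.15)(-0.20)] = 0.1800
  C_22 = (0.75)(0.75) − (-0.15)(-0.15) = 0.5400
  C_23 = −[(0.75)(-0.20) − (-0.20)(-0.15)] = 0.1800
  C_31 = (-0.20)(-0.20) − (-0.15)(0.85) = 0.1675
  C_32 = −[(0.75)(-0.20) − (-0.15)(-0.20)] = 0.1800
  C_33 = (0.75)(0.85) − (-0.20)(-0.20) = 0.5975
det(I−A) = Σ_j (I−A)_1j·C_1j = (0.75)(0.5975) + (-0.20)(0.1800) + (-0.15)(0.1675) = 0.3870
adj(I−A) = Cᵀ =
  [ 0.5975   0.1800   0.1675]
  [ 0.1800   0.5400   0.1800]
  [ 0.1675   0.1800   0.5975]
(I − A)⁻¹ = adj(I−A) / det(I−A) ≈
  [   1.5439     0.4651     0.4328]
  [   0.4651     1.3953     0.4651]
  [   0.4328     0.4651     1.5439]
Δx = (I − A)⁻¹ Δd with Δd having +15 in the Shipbuilding component and 0 elsewhere.
So Δx_1 = L_11 · (+15), where L_11 = adj(I−A)_11 / det(I−A) = 0.5975 / 0.3870.
Δx_1 = 0.5975 × (+15) / 0.3870 = 8.9625 / 0.3870 ≈ 23.16.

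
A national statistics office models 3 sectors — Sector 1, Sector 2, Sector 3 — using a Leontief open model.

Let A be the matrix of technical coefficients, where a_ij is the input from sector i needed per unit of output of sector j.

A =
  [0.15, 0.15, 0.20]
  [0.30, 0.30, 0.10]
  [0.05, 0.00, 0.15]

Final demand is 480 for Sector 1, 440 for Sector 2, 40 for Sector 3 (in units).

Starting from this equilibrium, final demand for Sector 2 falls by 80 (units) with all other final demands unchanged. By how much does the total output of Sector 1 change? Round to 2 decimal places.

I − A =
  [   0.85    -0.15    -0.20]
  [  -0.30     0.70    -0.10]
  [  -0.05     0.00     0.85]
Cofactors of I−A, C_ij = (−1)^(i+j)·(minor ij) (rows/columns in the sector order above):
  C_11 = (0.70)(0.85) − (-0.10)(0.00) = 0.5950
  C_12 = −[(-0.30)(0.85) − (-0.10)(-0.05)] = 0.2600
  C_13 = (-0.30)(0.00) − (0.70)(-0.05) = 0.0350
  C_21 = −[(-0.15)(0.85) − (-0.20)(0.00)] = 0.1275
  C_22 = (0.85)(0.85) − (-0.20)(-0.05) = 0.7125
  C_23 = −[(0.85)(0.00) − (-0.15)(-0.05)] = 0.0075
  C_31 = (-0.15)(-0.10) − (-0.20)(0.70) = 0.1550
  C_32 = −[(0.85)(-0.10) − (-0.20)(-0.30)] = 0.1450
  C_33 = (0.85)(0.70) − (-0.15)(-0.30) = 0.5500
det(I−A) = Σ_j (I−A)_1j·C_1j = (0.85)(0.5950) + (-0.15)(0.2600) + (-0.20)(0.0350) = 0.45975
adj(I−A) = Cᵀ =
  [ 0.5950   0.1275   0.1550]
  [ 0.2600   0.7125   0.1450]
  [ 0.0350   0.0075   0.5500]
(I − A)⁻¹ = adj(I−A) / det(I−A) ≈
  [   1.2942     0.2773     0.3371]
  [   0.5655     1.5498     0.3154]
  [   0.0761     0.0163     1.1963]
Δx = (I − A)⁻¹ Δd with Δd having -80 in the Sector 2 component and 0 elsewhere.
So Δx_1 = L_12 · (-80), where L_12 = adj(I−A)_12 / det(I−A) = 0.1275 / 0.45975.
Δx_1 = 0.1275 × (-80) / 0.45975 = -10.20 / 0.45975 ≈ -22.19.

Δx_1 = -22.19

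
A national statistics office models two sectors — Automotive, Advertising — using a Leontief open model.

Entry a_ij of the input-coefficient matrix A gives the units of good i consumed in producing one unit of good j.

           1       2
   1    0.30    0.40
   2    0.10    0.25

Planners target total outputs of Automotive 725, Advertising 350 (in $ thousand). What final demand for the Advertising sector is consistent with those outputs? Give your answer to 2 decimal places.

d_2 = 190.00

I − A =
  [   0.70    -0.40]
  [  -0.10     0.75]
d = (I − A) x:
  d_1 = (+0.70)·725 + (-0.40)·350 = 367.50
  d_2 = (-0.10)·725 + (+0.75)·350 = 190.00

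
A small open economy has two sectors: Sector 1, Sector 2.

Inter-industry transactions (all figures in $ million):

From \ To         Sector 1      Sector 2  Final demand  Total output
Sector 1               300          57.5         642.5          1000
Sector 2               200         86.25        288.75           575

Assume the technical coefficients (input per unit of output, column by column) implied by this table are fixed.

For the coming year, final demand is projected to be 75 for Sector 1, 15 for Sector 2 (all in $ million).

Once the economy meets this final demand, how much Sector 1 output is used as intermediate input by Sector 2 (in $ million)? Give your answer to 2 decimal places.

Technical coefficients a_ij = z_ij / X_j:
  a_11 = 300/1000 = 0.30, a_21 = 200/1000 = 0.20
  a_12 = 57.5/575 = 0.10, a_22 = 86.25/575 = 0.15
I − A =
  [   0.70    -0.10]
  [  -0.20     0.85]
det(I−A) = (0.70)(0.85) − (-0.10)(-0.20) = 0.5750
adj(I−A) = [[0.85, 0.10], [0.20, 0.70]]
(I − A)⁻¹ = adj(I−A) / det(I−A) ≈
  [   1.4783     0.1739]
  [   0.3478     1.2174]
First solve x = (I − A)⁻¹ d = adj(I−A)·d / det(I−A); in particular x_2 = (0.20·75 + 0.70·15) / 0.5750 = 25.50 / 0.5750 ≈ 44.3478.
Intermediate flow from 1 to 2: z_12 = a_12 · x_2 = 0.10 × 25.50 / 0.5750 = 2.55 / 0.5750 ≈ 4.43.

z_12 = 4.43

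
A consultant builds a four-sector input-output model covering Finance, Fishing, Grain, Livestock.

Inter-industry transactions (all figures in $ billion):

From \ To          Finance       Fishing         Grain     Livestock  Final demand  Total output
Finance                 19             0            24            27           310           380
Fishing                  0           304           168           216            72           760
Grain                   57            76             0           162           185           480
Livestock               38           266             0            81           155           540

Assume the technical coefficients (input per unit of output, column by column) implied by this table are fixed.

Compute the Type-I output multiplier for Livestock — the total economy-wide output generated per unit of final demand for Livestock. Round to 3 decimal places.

Technical coefficients a_ij = z_ij / X_j:
  a_11 = 19/380 = 0.05, a_21 = 0/380 = 0.00, a_31 = 57/380 = 0.15, a_41 = 38/380 = 0.10
  a_12 = 0/760 = 0.00, a_22 = 304/760 = 0.40, a_32 = 76/760 = 0.10, a_42 = 266/760 = 0.35
  a_13 = 24/480 = 0.05, a_23 = 168/480 = 0.35, a_33 = 0/480 = 0.00, a_43 = 0/480 = 0.00
  a_14 = 27/540 = 0.05, a_24 = 216/540 = 0.40, a_34 = 162/540 = 0.30, a_44 = 81/540 = 0.15
I − A =
  [   0.95     0.00    -0.05    -0.05]
  [   0.00     0.60    -0.35    -0.40]
  [  -0.15    -0.10     1.00    -0.30]
  [  -0.10    -0.35     0.00     0.85]
Compute the cofactors C_ij = (−1)^(i+j)·(3×3 minor ij) of I−A; the adjugate is their transpose:
adj(I−A) = Cᵀ =
  [ 0.303500   0.027000   0.024625   0.039250]
  [ 0.095125   0.794625   0.282875   0.479375]
  [ 0.077500   0.182625   0.348500   0.213500]
  [ 0.074875   0.330375   0.119375   0.532250]
det(I−A) = Σ_j (I−A)_1j·C_1j = (0.95)(0.303500) + (0.00)(0.095125) + (-0.05)(0.077500) + (-0.05)(0.074875) = 0.28070625
(I − A)⁻¹ = adj(I−A) / det(I−A) ≈
  [   1.0812     0.0962     0.0877     0.1398]
  [   0.3389     2.8308     1.0077     1.7077]
  [   0.2761     0.6506     1.2415     0.7606]
  [   0.2667     1.1769     0.4253     1.8961]
The output multiplier for sector j is the column-j sum of the Leontief inverse (I − A)⁻¹ = adj(I−A) / det(I−A).
Column 4 of adj(I−A): (0.039250, 0.479375, 0.213500, 0.532250); det(I−A) = 0.28070625.
m_4 = (0.039250 + 0.479375 + 0.213500 + 0.532250) / 0.28070625 = 1.264375 / 0.28070625 ≈ 4.504.

m_4 = 4.504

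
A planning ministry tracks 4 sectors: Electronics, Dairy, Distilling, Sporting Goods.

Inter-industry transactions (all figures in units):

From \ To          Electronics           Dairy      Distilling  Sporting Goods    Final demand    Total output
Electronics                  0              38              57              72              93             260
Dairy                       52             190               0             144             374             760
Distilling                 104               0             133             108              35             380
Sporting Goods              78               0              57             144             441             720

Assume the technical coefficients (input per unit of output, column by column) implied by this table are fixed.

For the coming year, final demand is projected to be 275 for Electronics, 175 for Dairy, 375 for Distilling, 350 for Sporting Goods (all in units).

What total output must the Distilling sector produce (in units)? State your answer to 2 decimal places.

Technical coefficients a_ij = z_ij / X_j:
  a_11 = 0/260 = 0.00, a_21 = 52/260 = 0.20, a_31 = 104/260 = 0.40, a_41 = 78/260 = 0.30
  a_12 = 38/760 = 0.05, a_22 = 190/760 = 0.25, a_32 = 0/760 = 0.00, a_42 = 0/760 = 0.00
  a_13 = 57/380 = 0.15, a_23 = 0/380 = 0.00, a_33 = 133/380 = 0.35, a_43 = 57/380 = 0.15
  a_14 = 72/720 = 0.10, a_24 = 144/720 = 0.20, a_34 = 108/720 = 0.15, a_44 = 144/720 = 0.20
I − A =
  [   1.00    -0.05    -0.15    -0.10]
  [  -0.20     0.75     0.00    -0.20]
  [  -0.40     0.00     0.65    -0.15]
  [  -0.30     0.00    -0.15     0.80]
Compute the cofactors C_ij = (−1)^(i+j)·(3×3 minor ij) of I−A; the adjugate is their transpose:
adj(I−A) = Cᵀ =
  [ 0.373125   0.024875   0.102750   0.072125]
  [ 0.150500   0.417250   0.066000   0.135500]
  [ 0.273750   0.018250   0.566500   0.145000]
  [ 0.191250   0.012750   0.144750   0.436000]
det(I−A) = Σ_j (I−A)_1j·C_1j = (1.00)(0.373125) + (-0.05)(0.150500) + (-0.15)(0.273750) + (-0.10)(0.191250) = 0.3054125
(I − A)⁻¹ = adj(I−A) / det(I−A) ≈
  [   1.2217     0.0814     0.3364     0.2362]
  [   0.4928     1.3662     0.2161     0.4437]
  [   0.8963     0.0598     1.8549     0.4748]
  [   0.6262     0.0417     0.4739     1.4276]
x = (I − A)⁻¹ d = adj(I−A)·d / det(I−A), with det(I−A) = 0.3054125:
  x_1 = (0.373125·275 + 0.024875·175 + 0.102750·375 + 0.072125·350) / 0.3054125 = 170.7375 / 0.3054125 ≈ 559.04
  x_2 = (0.150500·275 + 0.417250·175 + 0.066000·375 + 0.135500·350) / 0.3054125 = 186.58125 / 0.3054125 ≈ 610.92
  x_3 = (0.273750·275 + 0.018250·175 + 0.566500·375 + 0.145000·350) / 0.3054125 = 341.6625 / 0.3054125 ≈ 1118.69
  x_4 = (0.191250·275 + 0.012750·175 + 0.144750·375 + 0.436000·350) / 0.3054125 = 261.70625 / 0.3054125 ≈ 856.89

x_3 = 1118.69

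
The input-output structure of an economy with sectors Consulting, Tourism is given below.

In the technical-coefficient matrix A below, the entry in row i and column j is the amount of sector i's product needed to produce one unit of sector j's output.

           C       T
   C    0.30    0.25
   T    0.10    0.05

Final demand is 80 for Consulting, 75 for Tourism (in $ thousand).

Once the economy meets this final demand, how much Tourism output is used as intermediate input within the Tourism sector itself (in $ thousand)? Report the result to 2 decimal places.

z_TT = 4.73

I − A =
  [   0.70    -0.25]
  [  -0.10     0.95]
det(I−A) = (0.70)(0.95) − (-0.25)(-0.10) = 0.6400
adj(I−A) = [[0.95, 0.25], [0.10, 0.70]]
(I − A)⁻¹ = adj(I−A) / det(I−A) ≈
  [   1.4844     0.3906]
  [   0.1563     1.0938]
First solve x = (I − A)⁻¹ d = adj(I−A)·d / det(I−A); in particular x_T = (0.10·80 + 0.70·75) / 0.6400 = 60.50 / 0.6400 ≈ 94.5313.
Intermediate flow from T to T: z_TT = a_TT · x_T = 0.05 × 60.50 / 0.6400 = 3.025 / 0.6400 ≈ 4.73.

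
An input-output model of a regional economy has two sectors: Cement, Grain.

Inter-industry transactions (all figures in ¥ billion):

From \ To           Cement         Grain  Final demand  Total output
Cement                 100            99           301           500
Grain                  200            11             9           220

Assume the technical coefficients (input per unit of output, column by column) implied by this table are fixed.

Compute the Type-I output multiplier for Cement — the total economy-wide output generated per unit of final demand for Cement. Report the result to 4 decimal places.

Technical coefficients a_ij = z_ij / X_j:
  a_CC = 100/500 = 0.20, a_GC = 200/500 = 0.40
  a_CG = 99/220 = 0.45, a_GG = 11/220 = 0.05
I − A =
  [   0.80    -0.45]
  [  -0.40     0.95]
det(I−A) = (0.80)(0.95) − (-0.45)(-0.40) = 0.5800
adj(I−A) = [[0.95, 0.45], [0.40, 0.80]]
(I − A)⁻¹ = adj(I−A) / det(I−A) ≈
  [   1.63793     0.77586]
  [   0.68966     1.37931]
The output multiplier for sector j is the column-j sum of the Leontief inverse (I − A)⁻¹ = adj(I−A) / det(I−A).
Column C of adj(I−A): (0.95, 0.40); det(I−A) = 0.5800.
m_C = (0.95 + 0.40) / 0.5800 = 1.35 / 0.5800 ≈ 2.3276.

m_C = 2.3276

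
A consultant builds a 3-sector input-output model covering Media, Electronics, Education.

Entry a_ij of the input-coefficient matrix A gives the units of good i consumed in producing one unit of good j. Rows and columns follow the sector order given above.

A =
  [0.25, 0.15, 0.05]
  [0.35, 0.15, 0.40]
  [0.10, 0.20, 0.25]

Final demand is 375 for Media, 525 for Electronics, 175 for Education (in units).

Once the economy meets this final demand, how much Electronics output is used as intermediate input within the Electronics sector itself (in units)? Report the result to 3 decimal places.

I − A =
  [   0.75    -0.15    -0.05]
  [  -0.35     0.85    -0.40]
  [  -0.10    -0.20     0.75]
Cofactors of I−A, C_ij = (−1)^(i+j)·(minor ij) (rows/columns in the sector order above):
  C_11 = (0.85)(0.75) − (-0.40)(-0.20) = 0.5575
  C_12 = −[(-0.35)(0.75) − (-0.40)(-0.10)] = 0.3025
  C_13 = (-0.35)(-0.20) − (0.85)(-0.10) = 0.1550
  C_21 = −[(-0.15)(0.75) − (-0.05)(-0.20)] = 0.1225
  C_22 = (0.75)(0.75) − (-0.05)(-0.10) = 0.5575
  C_23 = −[(0.75)(-0.20) − (-0.15)(-0.10)] = 0.1650
  C_31 = (-0.15)(-0.40) − (-0.05)(0.85) = 0.1025
  C_32 = −[(0.75)(-0.40) − (-0.05)(-0.35)] = 0.3175
  C_33 = (0.75)(0.85) − (-0.15)(-0.35) = 0.5850
det(I−A) = Σ_j (I−A)_1j·C_1j = (0.75)(0.5575) + (-0.15)(0.3025) + (-0.05)(0.1550) = 0.3650
adj(I−A) = Cᵀ =
  [ 0.5575   0.1225   0.1025]
  [ 0.3025   0.5575   0.3175]
  [ 0.1550   0.1650   0.5850]
(I − A)⁻¹ = adj(I−A) / det(I−A) ≈
  [   1.5274     0.3356     0.2808]
  [   0.8288     1.5274     0.8699]
  [   0.4247     0.4521     1.6027]
First solve x = (I − A)⁻¹ d = adj(I−A)·d / det(I−A); in particular x_2 = (0.3025·375 + 0.5575·525 + 0.3175·175) / 0.3650 = 461.6875 / 0.3650 ≈ 1264.89726.
Intermediate flow from 2 to 2: z_22 = a_22 · x_2 = 0.15 × 461.6875 / 0.3650 = 69.253125 / 0.3650 ≈ 189.735.

z_22 = 189.735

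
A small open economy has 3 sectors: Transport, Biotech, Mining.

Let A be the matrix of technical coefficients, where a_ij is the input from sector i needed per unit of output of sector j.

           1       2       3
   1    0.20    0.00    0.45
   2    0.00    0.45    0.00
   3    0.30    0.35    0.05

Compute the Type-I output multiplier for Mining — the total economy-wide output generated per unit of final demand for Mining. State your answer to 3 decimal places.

I − A =
  [   0.80     0.00    -0.45]
  [   0.00     0.55     0.00]
  [  -0.30    -0.35     0.95]
Cofactors of I−A, C_ij = (−1)^(i+j)·(minor ij) (rows/columns in the sector order above):
  C_11 = (0.55)(0.95) − (0.00)(-0.35) = 0.5225
  C_12 = −[(0.00)(0.95) − (0.00)(-0.30)] = 0.0000
  C_13 = (0.00)(-0.35) − (0.55)(-0.30) = 0.1650
  C_21 = −[(0.00)(0.95) − (-0.45)(-0.35)] = 0.1575
  C_22 = (0.80)(0.95) − (-0.45)(-0.30) = 0.6250
  C_23 = −[(0.80)(-0.35) − (0.00)(-0.30)] = 0.2800
  C_31 = (0.00)(0.00) − (-0.45)(0.55) = 0.2475
  C_32 = −[(0.80)(0.00) − (-0.45)(0.00)] = 0.0000
  C_33 = (0.80)(0.55) − (0.00)(0.00) = 0.4400
det(I−A) = Σ_j (I−A)_1j·C_1j = (0.80)(0.5225) + (0.00)(0.0000) + (-0.45)(0.1650) = 0.34375
adj(I−A) = Cᵀ =
  [ 0.5225   0.1575   0.2475]
  [ 0.0000   0.6250   0.0000]
  [ 0.1650   0.2800   0.4400]
(I − A)⁻¹ = adj(I−A) / det(I−A) ≈
  [   1.5200     0.4582     0.7200]
  [   0.0000     1.8182     0.0000]
  [   0.4800     0.8145     1.2800]
The output multiplier for sector j is the column-j sum of the Leontief inverse (I − A)⁻¹ = adj(I−A) / det(I−A).
Column 3 of adj(I−A): (0.2475, 0.0000, 0.4400); det(I−A) = 0.34375.
m_3 = (0.2475 + 0.0000 + 0.4400) / 0.34375 = 0.6875 / 0.34375 = 2.000.

m_3 = 2.000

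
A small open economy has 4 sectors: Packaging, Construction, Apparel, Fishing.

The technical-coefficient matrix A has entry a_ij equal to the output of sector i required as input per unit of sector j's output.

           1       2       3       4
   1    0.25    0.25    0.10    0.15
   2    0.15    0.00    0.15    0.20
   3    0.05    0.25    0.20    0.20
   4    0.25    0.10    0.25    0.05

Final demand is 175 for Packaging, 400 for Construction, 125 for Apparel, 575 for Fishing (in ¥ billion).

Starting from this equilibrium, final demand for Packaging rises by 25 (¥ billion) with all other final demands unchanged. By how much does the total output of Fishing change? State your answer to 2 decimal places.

I − A =
  [   0.75    -0.25    -0.10    -0.15]
  [  -0.15     1.00    -0.15    -0.20]
  [  -0.05    -0.25     0.80    -0.20]
  [  -0.25    -0.10    -0.25     0.95]
Compute the cofactors C_ij = (−1)^(i+j)·(3×3 minor ij) of I−A; the adjugate is their transpose:
adj(I−A) = Cᵀ =
  [ 0.642875   0.224625   0.180875   0.186875]
  [ 0.163625   0.490875   0.163625   0.163625]
  [ 0.147625   0.208875   0.609625   0.195625]
  [ 0.225250   0.165750   0.225250   0.531250]
det(I−A) = Σ_j (I−A)_1j·C_1j = (0.75)(0.642875) + (-0.25)(0.163625) + (-0.10)(0.147625) + (-0.15)(0.225250) = 0.3927
(I − A)⁻¹ = adj(I−A) / det(I−A) ≈
  [   1.6371     0.5720     0.4606     0.4759]
  [   0.4167     1.2500     0.4167     0.4167]
  [   0.3759     0.5319     1.5524     0.4982]
  [   0.5736     0.4221     0.5736     1.3528]
Δx = (I − A)⁻¹ Δd with Δd having +25 in the Packaging component and 0 elsewhere.
So Δx_4 = L_41 · (+25), where L_41 = adj(I−A)_41 / det(I−A) = 0.225250 / 0.3927.
Δx_4 = 0.225250 × (+25) / 0.3927 = 5.63125 / 0.3927 ≈ 14.34.

Δx_4 = 14.34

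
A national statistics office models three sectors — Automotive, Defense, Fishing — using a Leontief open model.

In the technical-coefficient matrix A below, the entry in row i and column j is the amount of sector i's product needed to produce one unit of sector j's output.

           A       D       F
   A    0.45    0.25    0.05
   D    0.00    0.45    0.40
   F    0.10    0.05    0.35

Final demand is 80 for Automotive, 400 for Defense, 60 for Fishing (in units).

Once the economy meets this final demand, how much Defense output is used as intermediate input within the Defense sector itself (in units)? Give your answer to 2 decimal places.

z_DD = 409.72

I − A =
  [   0.55    -0.25    -0.05]
  [   0.00     0.55    -0.40]
  [  -0.10    -0.05     0.65]
Cofactors of I−A, C_ij = (−1)^(i+j)·(minor ij) (rows/columns in the sector order above):
  C_11 = (0.55)(0.65) − (-0.40)(-0.05) = 0.3375
  C_12 = −[(0.00)(0.65) − (-0.40)(-0.10)] = 0.0400
  C_13 = (0.00)(-0.05) − (0.55)(-0.10) = 0.0550
  C_21 = −[(-0.25)(0.65) − (-0.05)(-0.05)] = 0.1650
  C_22 = (0.55)(0.65) − (-0.05)(-0.10) = 0.3525
  C_23 = −[(0.55)(-0.05) − (-0.25)(-0.10)] = 0.0525
  C_31 = (-0.25)(-0.40) − (-0.05)(0.55) = 0.1275
  C_32 = −[(0.55)(-0.40) − (-0.05)(0.00)] = 0.2200
  C_33 = (0.55)(0.55) − (-0.25)(0.00) = 0.3025
det(I−A) = Σ_j (I−A)_1j·C_1j = (0.55)(0.3375) + (-0.25)(0.0400) + (-0.05)(0.0550) = 0.172875
adj(I−A) = Cᵀ =
  [ 0.3375   0.1650   0.1275]
  [ 0.0400   0.3525   0.2200]
  [ 0.0550   0.0525   0.3025]
(I − A)⁻¹ = adj(I−A) / det(I−A) ≈
  [   1.9523     0.9544     0.7375]
  [   0.2314     2.0390     1.2726]
  [   0.3181     0.3037     1.7498]
First solve x = (I − A)⁻¹ d = adj(I−A)·d / det(I−A); in particular x_D = (0.0400·80 + 0.3525·400 + 0.2200·60) / 0.172875 = 157.40 / 0.172875 ≈ 910.4845.
Intermediate flow from D to D: z_DD = a_DD · x_D = 0.45 × 157.40 / 0.172875 = 70.83 / 0.172875 ≈ 409.72.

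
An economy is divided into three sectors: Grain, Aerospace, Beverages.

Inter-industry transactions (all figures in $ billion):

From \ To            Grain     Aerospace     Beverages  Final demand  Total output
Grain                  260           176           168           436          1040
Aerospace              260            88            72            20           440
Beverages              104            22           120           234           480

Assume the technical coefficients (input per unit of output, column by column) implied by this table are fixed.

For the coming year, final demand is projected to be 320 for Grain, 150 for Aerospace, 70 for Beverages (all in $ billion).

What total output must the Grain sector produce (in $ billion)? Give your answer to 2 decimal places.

x_G = 788.60

Technical coefficients a_ij = z_ij / X_j:
  a_GG = 260/1040 = 0.25, a_AG = 260/1040 = 0.25, a_BG = 104/1040 = 0.10
  a_GA = 176/440 = 0.40, a_AA = 88/440 = 0.20, a_BA = 22/440 = 0.05
  a_GB = 168/480 = 0.35, a_AB = 72/480 = 0.15, a_BB = 120/480 = 0.25
I − A =
  [   0.75    -0.40    -0.35]
  [  -0.25     0.80    -0.15]
  [  -0.10    -0.05     0.75]
Cofactors of I−A, C_ij = (−1)^(i+j)·(minor ij) (rows/columns in the sector order above):
  C_11 = (0.80)(0.75) − (-0.15)(-0.05) = 0.5925
  C_12 = −[(-0.25)(0.75) − (-0.15)(-0.10)] = 0.2025
  C_13 = (-0.25)(-0.05) − (0.80)(-0.10) = 0.0925
  C_21 = −[(-0.40)(0.75) − (-0.35)(-0.05)] = 0.3175
  C_22 = (0.75)(0.75) − (-0.35)(-0.10) = 0.5275
  C_23 = −[(0.75)(-0.05) − (-0.40)(-0.10)] = 0.0775
  C_31 = (-0.40)(-0.15) − (-0.35)(0.80) = 0.3400
  C_32 = −[(0.75)(-0.15) − (-0.35)(-0.25)] = 0.2000
  C_33 = (0.75)(0.80) − (-0.40)(-0.25) = 0.5000
det(I−A) = Σ_j (I−A)_1j·C_1j = (0.75)(0.5925) + (-0.40)(0.2025) + (-0.35)(0.0925) = 0.3310
adj(I−A) = Cᵀ =
  [ 0.5925   0.3175   0.3400]
  [ 0.2025   0.5275   0.2000]
  [ 0.0925   0.0775   0.5000]
(I − A)⁻¹ = adj(I−A) / det(I−A) ≈
  [   1.7900     0.9592     1.0272]
  [   0.6118     1.5937     0.6042]
  [   0.2795     0.2341     1.5106]
x = (I − A)⁻¹ d = adj(I−A)·d / det(I−A), with det(I−A) = 0.3310:
  x_G = (0.5925·320 + 0.3175·150 + 0.3400·70) / 0.3310 = 261.025 / 0.3310 ≈ 788.60
  x_A = (0.2025·320 + 0.5275·150 + 0.2000·70) / 0.3310 = 157.925 / 0.3310 ≈ 477.11
  x_B = (0.0925·320 + 0.0775·150 + 0.5000·70) / 0.3310 = 76.225 / 0.3310 ≈ 230.29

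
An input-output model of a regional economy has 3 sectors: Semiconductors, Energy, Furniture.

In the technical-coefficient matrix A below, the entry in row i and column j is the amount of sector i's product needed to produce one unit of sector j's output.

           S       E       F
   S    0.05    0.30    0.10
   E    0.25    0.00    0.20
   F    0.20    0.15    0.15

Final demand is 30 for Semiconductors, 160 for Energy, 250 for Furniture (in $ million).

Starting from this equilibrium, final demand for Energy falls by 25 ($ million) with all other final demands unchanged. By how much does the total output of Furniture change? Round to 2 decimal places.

Δx_F = -7.45

I − A =
  [   0.95    -0.30    -0.10]
  [  -0.25     1.00    -0.20]
  [  -0.20    -0.15     0.85]
Cofactors of I−A, C_ij = (−1)^(i+j)·(minor ij) (rows/columns in the sector order above):
  C_11 = (1.00)(0.85) − (-0.20)(-0.15) = 0.8200
  C_12 = −[(-0.25)(0.85) − (-0.20)(-0.20)] = 0.2525
  C_13 = (-0.25)(-0.15) − (1.00)(-0.20) = 0.2375
  C_21 = −[(-0.30)(0.85) − (-0.10)(-0.15)] = 0.2700
  C_22 = (0.95)(0.85) − (-0.10)(-0.20) = 0.7875
  C_23 = −[(0.95)(-0.15) − (-0.30)(-0.20)] = 0.2025
  C_31 = (-0.30)(-0.20) − (-0.10)(1.00) = 0.1600
  C_32 = −[(0.95)(-0.20) − (-0.10)(-0.25)] = 0.2150
  C_33 = (0.95)(1.00) − (-0.30)(-0.25) = 0.8750
det(I−A) = Σ_j (I−A)_1j·C_1j = (0.95)(0.8200) + (-0.30)(0.2525) + (-0.10)(0.2375) = 0.6795
adj(I−A) = Cᵀ =
  [ 0.8200   0.2700   0.1600]
  [ 0.2525   0.7875   0.2150]
  [ 0.2375   0.2025   0.8750]
(I − A)⁻¹ = adj(I−A) / det(I−A) ≈
  [   1.2068     0.3974     0.2355]
  [   0.3716     1.1589     0.3164]
  [   0.3495     0.2980     1.2877]
Δx = (I − A)⁻¹ Δd with Δd having -25 in the Energy component and 0 elsewhere.
So Δx_F = L_FE · (-25), where L_FE = adj(I−A)_FE / det(I−A) = 0.2025 / 0.6795.
Δx_F = 0.2025 × (-25) / 0.6795 = -5.0625 / 0.6795 ≈ -7.45.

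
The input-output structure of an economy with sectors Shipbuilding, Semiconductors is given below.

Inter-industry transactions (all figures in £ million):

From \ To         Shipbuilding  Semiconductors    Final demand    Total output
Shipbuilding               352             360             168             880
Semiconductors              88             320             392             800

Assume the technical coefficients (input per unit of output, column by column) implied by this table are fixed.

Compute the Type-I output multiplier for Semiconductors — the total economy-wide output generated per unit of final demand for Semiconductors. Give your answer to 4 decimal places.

m_2 = 3.3333

Technical coefficients a_ij = z_ij / X_j:
  a_11 = 352/880 = 0.40, a_21 = 88/880 = 0.10
  a_12 = 360/800 = 0.45, a_22 = 320/800 = 0.40
I − A =
  [   0.60    -0.45]
  [  -0.10     0.60]
det(I−A) = (0.60)(0.60) − (-0.45)(-0.10) = 0.3150
adj(I−A) = [[0.60, 0.45], [0.10, 0.60]]
(I − A)⁻¹ = adj(I−A) / det(I−A) ≈
  [   1.90476     1.42857]
  [   0.31746     1.90476]
The output multiplier for sector j is the column-j sum of the Leontief inverse (I − A)⁻¹ = adj(I−A) / det(I−A).
Column 2 of adj(I−A): (0.45, 0.60); det(I−A) = 0.3150.
m_2 = (0.45 + 0.60) / 0.3150 = 1.05 / 0.3150 ≈ 3.3333.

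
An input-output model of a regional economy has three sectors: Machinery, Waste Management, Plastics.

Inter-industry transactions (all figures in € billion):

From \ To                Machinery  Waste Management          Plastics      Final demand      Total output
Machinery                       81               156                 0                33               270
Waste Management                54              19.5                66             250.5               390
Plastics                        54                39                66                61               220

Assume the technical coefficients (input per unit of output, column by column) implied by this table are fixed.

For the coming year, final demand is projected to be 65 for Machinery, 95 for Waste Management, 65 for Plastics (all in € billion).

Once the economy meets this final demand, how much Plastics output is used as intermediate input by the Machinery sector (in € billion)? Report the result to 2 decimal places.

Technical coefficients a_ij = z_ij / X_j:
  a_11 = 81/270 = 0.30, a_21 = 54/270 = 0.20, a_31 = 54/270 = 0.20
  a_12 = 156/390 = 0.40, a_22 = 19.5/390 = 0.05, a_32 = 39/390 = 0.10
  a_13 = 0/220 = 0.00, a_23 = 66/220 = 0.30, a_33 = 66/220 = 0.30
I − A =
  [   0.70    -0.40     0.00]
  [  -0.20     0.95    -0.30]
  [  -0.20    -0.10     0.70]
Cofactors of I−A, C_ij = (−1)^(i+j)·(minor ij) (rows/columns in the sector order above):
  C_11 = (0.95)(0.70) − (-0.30)(-0.10) = 0.6350
  C_12 = −[(-0.20)(0.70) − (-0.30)(-0.20)] = 0.2000
  C_13 = (-0.20)(-0.10) − (0.95)(-0.20) = 0.2100
  C_21 = −[(-0.40)(0.70) − (0.00)(-0.10)] = 0.2800
  C_22 = (0.70)(0.70) − (0.00)(-0.20) = 0.4900
  C_23 = −[(0.70)(-0.10) − (-0.40)(-0.20)] = 0.1500
  C_31 = (-0.40)(-0.30) − (0.00)(0.95) = 0.1200
  C_32 = −[(0.70)(-0.30) − (0.00)(-0.20)] = 0.2100
  C_33 = (0.70)(0.95) − (-0.40)(-0.20) = 0.5850
det(I−A) = Σ_j (I−A)_1j·C_1j = (0.70)(0.6350) + (-0.40)(0.2000) + (0.00)(0.2100) = 0.3645
adj(I−A) = Cᵀ =
  [ 0.6350   0.2800   0.1200]
  [ 0.2000   0.4900   0.2100]
  [ 0.2100   0.1500   0.5850]
(I − A)⁻¹ = adj(I−A) / det(I−A) ≈
  [   1.7421     0.7682     0.3292]
  [   0.5487     1.3443     0.5761]
  [   0.5761     0.4115     1.6049]
First solve x = (I − A)⁻¹ d = adj(I−A)·d / det(I−A); in particular x_1 = (0.6350·65 + 0.2800·95 + 0.1200·65) / 0.3645 = 75.675 / 0.3645 ≈ 207.6132.
Intermediate flow from 3 to 1: z_31 = a_31 · x_1 = 0.20 × 75.675 / 0.3645 = 15.135 / 0.3645 ≈ 41.52.

z_31 = 41.52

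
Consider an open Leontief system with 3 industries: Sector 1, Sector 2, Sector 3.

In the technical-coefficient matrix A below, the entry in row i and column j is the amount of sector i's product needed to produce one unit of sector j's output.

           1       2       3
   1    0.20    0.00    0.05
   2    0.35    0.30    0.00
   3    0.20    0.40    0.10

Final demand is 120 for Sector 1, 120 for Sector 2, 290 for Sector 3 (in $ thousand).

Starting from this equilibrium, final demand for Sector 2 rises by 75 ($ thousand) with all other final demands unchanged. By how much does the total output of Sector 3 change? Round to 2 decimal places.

I − A =
  [   0.80     0.00    -0.05]
  [  -0.35     0.70     0.00]
  [  -0.20    -0.40     0.90]
Cofactors of I−A, C_ij = (−1)^(i+j)·(minor ij) (rows/columns in the sector order above):
  C_11 = (0.70)(0.90) − (0.00)(-0.40) = 0.6300
  C_12 = −[(-0.35)(0.90) − (0.00)(-0.20)] = 0.3150
  C_13 = (-0.35)(-0.40) − (0.70)(-0.20) = 0.2800
  C_21 = −[(0.00)(0.90) − (-0.05)(-0.40)] = 0.0200
  C_22 = (0.80)(0.90) − (-0.05)(-0.20) = 0.7100
  C_23 = −[(0.80)(-0.40) − (0.00)(-0.20)] = 0.3200
  C_31 = (0.00)(0.00) − (-0.05)(0.70) = 0.0350
  C_32 = −[(0.80)(0.00) − (-0.05)(-0.35)] = 0.0175
  C_33 = (0.80)(0.70) − (0.00)(-0.35) = 0.5600
det(I−A) = Σ_j (I−A)_1j·C_1j = (0.80)(0.6300) + (0.00)(0.3150) + (-0.05)(0.2800) = 0.4900
adj(I−A) = Cᵀ =
  [ 0.6300   0.0200   0.0350]
  [ 0.3150   0.7100   0.0175]
  [ 0.2800   0.3200   0.5600]
(I − A)⁻¹ = adj(I−A) / det(I−A) ≈
  [   1.2857     0.0408     0.0714]
  [   0.6429     1.4490     0.0357]
  [   0.5714     0.6531     1.1429]
Δx = (I − A)⁻¹ Δd with Δd having +75 in the Sector 2 component and 0 elsewhere.
So Δx_3 = L_32 · (+75), where L_32 = adj(I−A)_32 / det(I−A) = 0.3200 / 0.4900.
Δx_3 = 0.3200 × (+75) / 0.4900 = 24.00 / 0.4900 ≈ 48.98.

Δx_3 = 48.98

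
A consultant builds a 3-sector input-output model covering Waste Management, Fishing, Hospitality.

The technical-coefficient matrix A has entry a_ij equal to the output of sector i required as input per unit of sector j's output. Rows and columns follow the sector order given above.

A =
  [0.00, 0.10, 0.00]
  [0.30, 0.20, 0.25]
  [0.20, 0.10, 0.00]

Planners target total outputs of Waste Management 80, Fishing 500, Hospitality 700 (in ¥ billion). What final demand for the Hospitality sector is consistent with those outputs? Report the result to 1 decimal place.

I − A =
  [   1.00    -0.10     0.00]
  [  -0.30     0.80    -0.25]
  [  -0.20    -0.10     1.00]
d = (I − A) x:
  d_1 = (+1.00)·80 + (-0.10)·500 + (+0.00)·700 = 30.0
  d_2 = (-0.30)·80 + (+0.80)·500 + (-0.25)·700 = 201.0
  d_3 = (-0.20)·80 + (-0.10)·500 + (+1.00)·700 = 634.0

d_3 = 634.0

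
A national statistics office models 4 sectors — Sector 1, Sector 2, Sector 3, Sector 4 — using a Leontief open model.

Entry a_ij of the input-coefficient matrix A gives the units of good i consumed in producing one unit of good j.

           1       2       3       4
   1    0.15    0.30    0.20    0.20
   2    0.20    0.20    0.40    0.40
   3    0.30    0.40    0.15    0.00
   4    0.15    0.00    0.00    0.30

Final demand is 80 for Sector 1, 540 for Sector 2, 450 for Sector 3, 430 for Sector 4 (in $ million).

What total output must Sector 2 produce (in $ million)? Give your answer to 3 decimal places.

I − A =
  [   0.85    -0.30    -0.20    -0.20]
  [  -0.20     0.80    -0.40    -0.40]
  [  -0.30    -0.40     0.85     0.00]
  [  -0.15     0.00     0.00     0.70]
Compute the cofactors C_ij = (−1)^(i+j)·(3×3 minor ij) of I−A; the adjugate is their transpose:
adj(I−A) = Cᵀ =
  [ 0.36400   0.23450   0.19600   0.23800]
  [ 0.25400   0.43825   0.26600   0.32300]
  [ 0.24800   0.28900   0.39200   0.23600]
  [ 0.07800   0.05025   0.04200   0.29100]
det(I−A) = Σ_j (I−A)_1j·C_1j = (0.85)(0.36400) + (-0.30)(0.25400) + (-0.20)(0.24800) + (-0.20)(0.07800) = 0.1680
(I − A)⁻¹ = adj(I−A) / det(I−A) ≈
  [   2.1667     1.3958     1.1667     1.4167]
  [   1.5119     2.6086     1.5833     1.9226]
  [   1.4762     1.7202     2.3333     1.4048]
  [   0.4643     0.2991     0.2500     1.7321]
x = (I − A)⁻¹ d = adj(I−A)·d / det(I−A), with det(I−A) = 0.1680:
  x_1 = (0.36400·80 + 0.23450·540 + 0.19600·450 + 0.23800·430) / 0.1680 = 346.29 / 0.1680 = 2061.250
  x_2 = (0.25400·80 + 0.43825·540 + 0.26600·450 + 0.32300·430) / 0.1680 = 515.565 / 0.1680 ≈ 3068.839
  x_3 = (0.24800·80 + 0.28900·540 + 0.39200·450 + 0.23600·430) / 0.1680 = 453.78 / 0.1680 ≈ 2701.071
  x_4 = (0.07800·80 + 0.05025·540 + 0.04200·450 + 0.29100·430) / 0.1680 = 177.405 / 0.1680 ≈ 1055.982

x_2 = 3068.839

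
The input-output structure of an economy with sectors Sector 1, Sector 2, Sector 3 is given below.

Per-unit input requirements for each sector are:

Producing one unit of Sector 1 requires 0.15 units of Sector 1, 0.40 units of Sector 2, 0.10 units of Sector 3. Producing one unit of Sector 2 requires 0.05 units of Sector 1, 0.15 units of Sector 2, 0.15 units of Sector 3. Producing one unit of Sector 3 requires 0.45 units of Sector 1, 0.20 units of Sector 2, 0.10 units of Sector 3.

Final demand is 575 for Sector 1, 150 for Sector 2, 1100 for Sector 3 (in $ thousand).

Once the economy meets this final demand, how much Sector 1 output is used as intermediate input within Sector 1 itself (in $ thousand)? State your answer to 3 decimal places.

I − A =
  [   0.85    -0.05    -0.45]
  [  -0.40     0.85    -0.20]
  [  -0.10    -0.15     0.90]
Cofactors of I−A, C_ij = (−1)^(i+j)·(minor ij) (rows/columns in the sector order above):
  C_11 = (0.85)(0.90) − (-0.20)(-0.15) = 0.7350
  C_12 = −[(-0.40)(0.90) − (-0.20)(-0.10)] = 0.3800
  C_13 = (-0.40)(-0.15) − (0.85)(-0.10) = 0.1450
  C_21 = −[(-0.05)(0.90) − (-0.45)(-0.15)] = 0.1125
  C_22 = (0.85)(0.90) − (-0.45)(-0.10) = 0.7200
  C_23 = −[(0.85)(-0.15) − (-0.05)(-0.10)] = 0.1325
  C_31 = (-0.05)(-0.20) − (-0.45)(0.85) = 0.3925
  C_32 = −[(0.85)(-0.20) − (-0.45)(-0.40)] = 0.3500
  C_33 = (0.85)(0.85) − (-0.05)(-0.40) = 0.7025
det(I−A) = Σ_j (I−A)_1j·C_1j = (0.85)(0.7350) + (-0.05)(0.3800) + (-0.45)(0.1450) = 0.5405
adj(I−A) = Cᵀ =
  [ 0.7350   0.1125   0.3925]
  [ 0.3800   0.7200   0.3500]
  [ 0.1450   0.1325   0.7025]
(I − A)⁻¹ = adj(I−A) / det(I−A) ≈
  [   1.3599     0.2081     0.7262]
  [   0.7031     1.3321     0.6475]
  [   0.2683     0.2451     1.2997]
First solve x = (I − A)⁻¹ d = adj(I−A)·d / det(I−A); in particular x_1 = (0.7350·575 + 0.1125·150 + 0.3925·1100) / 0.5405 = 871.25 / 0.5405 ≈ 1611.93340.
Intermediate flow from 1 to 1: z_11 = a_11 · x_1 = 0.15 × 871.25 / 0.5405 = 130.6875 / 0.5405 ≈ 241.790.

z_11 = 241.790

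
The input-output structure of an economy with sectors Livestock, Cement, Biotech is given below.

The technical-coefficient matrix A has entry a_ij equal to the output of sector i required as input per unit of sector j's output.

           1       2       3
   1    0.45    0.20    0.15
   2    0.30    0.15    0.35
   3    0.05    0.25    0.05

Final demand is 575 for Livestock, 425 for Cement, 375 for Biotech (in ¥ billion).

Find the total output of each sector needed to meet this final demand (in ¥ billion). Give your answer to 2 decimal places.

I − A =
  [   0.55    -0.20    -0.15]
  [  -0.30     0.85    -0.35]
  [  -0.05    -0.25     0.95]
Cofactors of I−A, C_ij = (−1)^(i+j)·(minor ij) (rows/columns in the sector order above):
  C_11 = (0.85)(0.95) − (-0.35)(-0.25) = 0.7200
  C_12 = −[(-0.30)(0.95) − (-0.35)(-0.05)] = 0.3025
  C_13 = (-0.30)(-0.25) − (0.85)(-0.05) = 0.1175
  C_21 = −[(-0.20)(0.95) − (-0.15)(-0.25)] = 0.2275
  C_22 = (0.55)(0.95) − (-0.15)(-0.05) = 0.5150
  C_23 = −[(0.55)(-0.25) − (-0.20)(-0.05)] = 0.1475
  C_31 = (-0.20)(-0.35) − (-0.15)(0.85) = 0.1975
  C_32 = −[(0.55)(-0.35) − (-0.15)(-0.30)] = 0.2375
  C_33 = (0.55)(0.85) − (-0.20)(-0.30) = 0.4075
det(I−A) = Σ_j (I−A)_1j·C_1j = (0.55)(0.7200) + (-0.20)(0.3025) + (-0.15)(0.1175) = 0.317875
adj(I−A) = Cᵀ =
  [ 0.7200   0.2275   0.1975]
  [ 0.3025   0.5150   0.2375]
  [ 0.1175   0.1475   0.4075]
(I − A)⁻¹ = adj(I−A) / det(I−A) ≈
  [   2.2650     0.7157     0.6213]
  [   0.9516     1.6201     0.7471]
  [   0.3696     0.4640     1.2820]
x = (I − A)⁻¹ d = adj(I−A)·d / det(I−A), with det(I−A) = 0.317875:
  x_1 = (0.7200·575 + 0.2275·425 + 0.1975·375) / 0.317875 = 584.75 / 0.317875 ≈ 1839.56
  x_2 = (0.3025·575 + 0.5150·425 + 0.2375·375) / 0.317875 = 481.875 / 0.317875 ≈ 1515.93
  x_3 = (0.1175·575 + 0.1475·425 + 0.4075·375) / 0.317875 = 283.0625 / 0.317875 ≈ 890.48

x_1 = 1839.56, x_2 = 1515.93, x_3 = 890.48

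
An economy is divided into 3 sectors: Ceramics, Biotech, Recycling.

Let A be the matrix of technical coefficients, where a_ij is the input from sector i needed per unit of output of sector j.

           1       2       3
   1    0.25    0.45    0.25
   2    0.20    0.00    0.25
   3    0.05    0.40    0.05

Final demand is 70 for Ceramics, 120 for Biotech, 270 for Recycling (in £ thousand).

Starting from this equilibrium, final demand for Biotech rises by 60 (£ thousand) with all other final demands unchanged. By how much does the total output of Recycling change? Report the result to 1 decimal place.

Δx_3 = 37.7

I − A =
  [   0.75    -0.45    -0.25]
  [  -0.20     1.00    -0.25]
  [  -0.05    -0.40     0.95]
Cofactors of I−A, C_ij = (−1)^(i+j)·(minor ij) (rows/columns in the sector order above):
  C_11 = (1.00)(0.95) − (-0.25)(-0.40) = 0.8500
  C_12 = −[(-0.20)(0.95) − (-0.25)(-0.05)] = 0.2025
  C_13 = (-0.20)(-0.40) − (1.00)(-0.05) = 0.1300
  C_21 = −[(-0.45)(0.95) − (-0.25)(-0.40)] = 0.5275
  C_22 = (0.75)(0.95) − (-0.25)(-0.05) = 0.7000
  C_23 = −[(0.75)(-0.40) − (-0.45)(-0.05)] = 0.3225
  C_31 = (-0.45)(-0.25) − (-0.25)(1.00) = 0.3625
  C_32 = −[(0.75)(-0.25) − (-0.25)(-0.20)] = 0.2375
  C_33 = (0.75)(1.00) − (-0.45)(-0.20) = 0.6600
det(I−A) = Σ_j (I−A)_1j·C_1j = (0.75)(0.8500) + (-0.45)(0.2025) + (-0.25)(0.1300) = 0.513875
adj(I−A) = Cᵀ =
  [ 0.8500   0.5275   0.3625]
  [ 0.2025   0.7000   0.2375]
  [ 0.1300   0.3225   0.6600]
(I − A)⁻¹ = adj(I−A) / det(I−A) ≈
  [   1.6541     1.0265     0.7054]
  [   0.3941     1.3622     0.4622]
  [   0.2530     0.6276     1.2844]
Δx = (I − A)⁻¹ Δd with Δd having +60 in the Biotech component and 0 elsewhere.
So Δx_3 = L_32 · (+60), where L_32 = adj(I−A)_32 / det(I−A) = 0.3225 / 0.513875.
Δx_3 = 0.3225 × (+60) / 0.513875 = 19.35 / 0.513875 ≈ 37.7.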